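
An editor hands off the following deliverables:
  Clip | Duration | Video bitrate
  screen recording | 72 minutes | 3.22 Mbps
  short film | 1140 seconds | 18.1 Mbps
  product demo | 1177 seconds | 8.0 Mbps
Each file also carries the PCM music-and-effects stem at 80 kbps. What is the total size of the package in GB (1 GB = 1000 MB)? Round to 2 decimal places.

5.56 GB

Audio: 80 kbps = 0.080 Mbps.
screen recording: 3.300 Mbps × 4320 s = 14256.0 Mb
short film: 18.180 Mbps × 1140 s = 20725.2 Mb
product demo: 8.080 Mbps × 1177 s = 9510.2 Mb
Total: 44491.4 Mb = 5561.4 MB.
= 5.561 GB.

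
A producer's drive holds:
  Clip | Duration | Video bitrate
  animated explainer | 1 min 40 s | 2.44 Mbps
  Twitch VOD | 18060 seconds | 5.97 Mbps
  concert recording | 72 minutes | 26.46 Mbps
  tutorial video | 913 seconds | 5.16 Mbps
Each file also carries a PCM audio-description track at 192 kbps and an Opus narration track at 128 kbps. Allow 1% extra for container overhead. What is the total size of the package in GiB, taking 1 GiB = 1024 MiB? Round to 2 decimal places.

Audio total: 192 + 128 = 320 kbps = 0.320 Mbps.
animated explainer: 2.760 Mbps × 100 s × 1.01 = 278.8 Mb
Twitch VOD: 6.290 Mbps × 18060 s × 1.01 = 114733.4 Mb
concert recording: 26.780 Mbps × 4320 s × 1.01 = 116846.5 Mb
tutorial video: 5.480 Mbps × 913 s × 1.01 = 5053.3 Mb
Total: 236911.9 Mb = 29614.0 MB.
= 27.58 GiB.

27.58 GiB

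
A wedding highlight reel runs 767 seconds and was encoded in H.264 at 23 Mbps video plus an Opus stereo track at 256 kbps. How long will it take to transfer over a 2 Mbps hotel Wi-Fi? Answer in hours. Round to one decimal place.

Audio: 256 kbps = 0.256 Mbps.
Total bitrate: 23.256 Mbps.
File: 23.256 Mbps × 767 s = 17837.4 Mb.
At 2 Mbps: 17837.4 / 2 = 8918.7 s ≈ 2.48 hours.

2.5 hours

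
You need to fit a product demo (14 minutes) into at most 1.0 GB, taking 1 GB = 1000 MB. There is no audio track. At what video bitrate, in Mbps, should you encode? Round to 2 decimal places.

9.52 Mbps

Budget: 1.0 GB = 8000.0 Mb.
14 min = 840 s
Total bitrate budget: 8000.0 Mb / 840 s = 9.524 Mbps.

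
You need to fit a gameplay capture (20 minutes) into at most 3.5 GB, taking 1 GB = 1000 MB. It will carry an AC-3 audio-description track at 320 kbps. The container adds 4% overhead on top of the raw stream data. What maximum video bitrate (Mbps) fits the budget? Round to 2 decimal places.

22.12 Mbps

Budget: 3.5 GB = 28000.0 Mb.
Stream payload after overhead: 28000.0 / 1.04 = 26923.1 Mb.
20 min = 1200 s
Total bitrate budget: 26923.1 Mb / 1200 s = 22.436 Mbps.
Audio: 320 kbps = 0.320 Mbps.
Video: 22.436 − 0.320 = 22.116 Mbps.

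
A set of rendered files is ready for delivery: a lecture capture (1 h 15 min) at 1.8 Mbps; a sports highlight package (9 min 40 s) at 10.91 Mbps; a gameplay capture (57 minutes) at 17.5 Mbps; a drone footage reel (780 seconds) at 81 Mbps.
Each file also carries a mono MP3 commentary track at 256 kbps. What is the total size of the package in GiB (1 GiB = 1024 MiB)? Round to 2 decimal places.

Audio: 256 kbps = 0.256 Mbps.
lecture capture: 2.056 Mbps × 4500 s = 9252.0 Mb
sports highlight package: 11.166 Mbps × 580 s = 6476.3 Mb
gameplay capture: 17.756 Mbps × 3420 s = 60725.5 Mb
drone footage reel: 81.256 Mbps × 780 s = 63379.7 Mb
Total: 139833.5 Mb = 17479.2 MB.
= 16.28 GiB.

16.28 GiB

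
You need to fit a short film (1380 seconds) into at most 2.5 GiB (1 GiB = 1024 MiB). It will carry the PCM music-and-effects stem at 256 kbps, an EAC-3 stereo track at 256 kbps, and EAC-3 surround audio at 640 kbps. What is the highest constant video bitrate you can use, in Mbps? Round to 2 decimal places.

Budget: 2.5 GiB = 21474.8 Mb.
Total bitrate budget: 21474.8 Mb / 1380 s = 15.561 Mbps.
Audio total: 256 + 256 + 640 = 1152 kbps = 1.152 Mbps.
Video: 15.561 − 1.152 = 14.409 Mbps.

14.41 Mbps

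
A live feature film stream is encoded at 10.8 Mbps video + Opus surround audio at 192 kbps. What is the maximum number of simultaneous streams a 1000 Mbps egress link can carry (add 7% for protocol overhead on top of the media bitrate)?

85

Audio: 192 kbps = 0.192 Mbps.
Per-viewer media rate: 10.992 Mbps.
On the wire with 7% overhead: 11.761 Mbps.
1000 Mbps = 1,000 Mbps; 1,000 / 11.761 = 85.02 → 85 viewers.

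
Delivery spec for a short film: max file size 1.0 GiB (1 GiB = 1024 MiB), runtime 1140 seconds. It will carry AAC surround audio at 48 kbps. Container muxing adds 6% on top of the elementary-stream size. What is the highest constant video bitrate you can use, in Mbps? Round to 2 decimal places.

Budget: 1.0 GiB = 8589.9 Mb.
Stream payload after overhead: 8589.9 / 1.06 = 8103.7 Mb.
Total bitrate budget: 8103.7 Mb / 1140 s = 7.109 Mbps.
Audio: 48 kbps = 0.048 Mbps.
Video: 7.109 − 0.048 = 7.061 Mbps.

7.06 Mbps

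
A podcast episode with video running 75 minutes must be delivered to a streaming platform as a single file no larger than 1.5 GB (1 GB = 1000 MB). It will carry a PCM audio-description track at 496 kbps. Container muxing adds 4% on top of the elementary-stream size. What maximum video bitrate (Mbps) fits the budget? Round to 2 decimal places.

Budget: 1.5 GB = 12000.0 Mb.
Stream payload after overhead: 12000.0 / 1.04 = 11538.5 Mb.
75 min = 4500 s
Total bitrate budget: 11538.5 Mb / 4500 s = 2.564 Mbps.
Audio: 496 kbps = 0.496 Mbps.
Video: 2.564 − 0.496 = 2.068 Mbps.

2.07 Mbps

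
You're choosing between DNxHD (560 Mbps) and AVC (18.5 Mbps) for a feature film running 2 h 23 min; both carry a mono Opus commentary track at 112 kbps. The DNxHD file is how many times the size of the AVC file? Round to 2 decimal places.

2 h 23 min = 143 min = 8580 s
Audio: 112 kbps = 0.112 Mbps.
DNxHD: 560.112 Mbps × 8580 s = 4805761.0 Mb = 559.464 GiB.
AVC: 18.612 Mbps × 8580 s = 159691.0 Mb = 18.590 GiB.
Ratio: 559.464 / 18.590 = 30.094.

30.09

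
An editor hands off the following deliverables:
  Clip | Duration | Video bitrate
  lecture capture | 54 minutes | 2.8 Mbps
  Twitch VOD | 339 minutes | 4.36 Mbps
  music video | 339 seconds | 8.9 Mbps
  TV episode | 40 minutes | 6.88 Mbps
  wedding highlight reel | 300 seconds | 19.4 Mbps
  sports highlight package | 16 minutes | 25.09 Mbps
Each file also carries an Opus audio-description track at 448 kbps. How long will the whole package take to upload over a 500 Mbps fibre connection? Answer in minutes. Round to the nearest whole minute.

Audio: 448 kbps = 0.448 Mbps.
lecture capture: 3.248 Mbps × 3240 s = 10523.5 Mb
Twitch VOD: 4.808 Mbps × 20340 s = 97794.7 Mb
music video: 9.348 Mbps × 339 s = 3169.0 Mb
TV episode: 7.328 Mbps × 2400 s = 17587.2 Mb
wedding highlight reel: 19.848 Mbps × 300 s = 5954.4 Mb
sports highlight package: 25.538 Mbps × 960 s = 24516.5 Mb
Total: 159545.3 Mb = 19943.2 MB.
At 500 Mbps: 159545.3 / 500 = 319 s ≈ 5.32 minutes.

5 minutes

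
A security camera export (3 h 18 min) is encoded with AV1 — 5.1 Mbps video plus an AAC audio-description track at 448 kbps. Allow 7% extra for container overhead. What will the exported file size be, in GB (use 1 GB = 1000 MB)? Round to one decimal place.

8.8 GB

3 h 18 min = 198 min = 11880 s
Audio: 448 kbps = 0.448 Mbps.
Total bitrate: 5.1 + 0.448 = 5.548 Mbps.
Stream data: 5.548 Mbps × 11880 s = 65910.2 Mb.
With 7% container overhead: ×1.07.
70,524 Mb ÷ 8 = 8,815 MB → 8.815 GB.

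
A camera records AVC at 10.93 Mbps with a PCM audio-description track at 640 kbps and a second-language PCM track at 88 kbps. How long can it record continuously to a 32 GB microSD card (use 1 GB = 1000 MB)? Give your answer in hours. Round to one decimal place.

6.1 hours

Audio total: 640 + 88 = 728 kbps = 0.728 Mbps.
Total bitrate: 10.93 + 0.728 = 11.658 Mbps.
Capacity: 32 GB = 256,000 Mb.
Recording time: 256,000 / 11.658 = 21,959 s ≈ 6.10 hours.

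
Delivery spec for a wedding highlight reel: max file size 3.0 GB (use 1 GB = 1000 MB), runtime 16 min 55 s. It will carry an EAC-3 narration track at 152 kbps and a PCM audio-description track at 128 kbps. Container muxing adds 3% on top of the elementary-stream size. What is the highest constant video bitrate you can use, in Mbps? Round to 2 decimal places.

Budget: 3.0 GB = 24000.0 Mb.
Stream payload after overhead: 24000.0 / 1.03 = 23301.0 Mb.
16 min 55 s = 1015 s
Total bitrate budget: 23301.0 Mb / 1015 s = 22.957 Mbps.
Audio total: 152 + 128 = 280 kbps = 0.280 Mbps.
Video: 22.957 − 0.280 = 22.677 Mbps.

22.68 Mbps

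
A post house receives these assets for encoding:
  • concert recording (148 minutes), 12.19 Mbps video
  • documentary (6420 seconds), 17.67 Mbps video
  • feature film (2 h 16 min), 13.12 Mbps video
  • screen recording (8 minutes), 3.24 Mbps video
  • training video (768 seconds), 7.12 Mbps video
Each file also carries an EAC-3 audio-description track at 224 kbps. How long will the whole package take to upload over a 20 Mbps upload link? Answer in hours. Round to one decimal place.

Audio: 224 kbps = 0.224 Mbps.
concert recording: 12.414 Mbps × 8880 s = 110236.3 Mb
documentary: 17.894 Mbps × 6420 s = 114879.5 Mb
feature film: 13.344 Mbps × 8160 s = 108887.0 Mb
screen recording: 3.464 Mbps × 480 s = 1662.7 Mb
training video: 7.344 Mbps × 768 s = 5640.2 Mb
Total: 341305.8 Mb = 42663.2 MB.
At 20 Mbps: 341305.8 / 20 = 17065 s ≈ 4.74 hours.

4.7 hours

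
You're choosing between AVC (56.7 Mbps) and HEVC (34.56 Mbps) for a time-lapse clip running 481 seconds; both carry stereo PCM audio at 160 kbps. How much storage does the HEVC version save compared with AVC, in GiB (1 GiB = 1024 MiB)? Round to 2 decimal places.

1.24 GiB

Audio: 160 kbps = 0.160 Mbps.
AVC: 56.860 Mbps × 481 s = 27349.7 Mb = 3.184 GiB.
HEVC: 34.720 Mbps × 481 s = 16700.3 Mb = 1.944 GiB.
Saving: 3.184 − 1.944 = 1.240 GiB.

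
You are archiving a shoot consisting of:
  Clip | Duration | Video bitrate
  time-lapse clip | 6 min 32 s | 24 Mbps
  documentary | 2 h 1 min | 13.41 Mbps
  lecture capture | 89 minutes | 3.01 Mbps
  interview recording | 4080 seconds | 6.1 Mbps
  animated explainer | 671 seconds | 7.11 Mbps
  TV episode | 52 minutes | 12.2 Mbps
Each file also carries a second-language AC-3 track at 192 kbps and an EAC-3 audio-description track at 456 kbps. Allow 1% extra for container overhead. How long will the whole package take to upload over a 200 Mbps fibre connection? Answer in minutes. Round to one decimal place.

17.2 minutes

Audio total: 192 + 456 = 648 kbps = 0.648 Mbps.
time-lapse clip: 24.648 Mbps × 392 s × 1.01 = 9758.6 Mb
documentary: 14.058 Mbps × 7260 s × 1.01 = 103081.7 Mb
lecture capture: 3.658 Mbps × 5340 s × 1.01 = 19729.1 Mb
interview recording: 6.748 Mbps × 4080 s × 1.01 = 27807.2 Mb
animated explainer: 7.758 Mbps × 671 s × 1.01 = 5257.7 Mb
TV episode: 12.848 Mbps × 3120 s × 1.01 = 40486.6 Mb
Total: 206120.8 Mb = 25765.1 MB.
At 200 Mbps: 206120.8 / 200 = 1031 s ≈ 17.2 minutes.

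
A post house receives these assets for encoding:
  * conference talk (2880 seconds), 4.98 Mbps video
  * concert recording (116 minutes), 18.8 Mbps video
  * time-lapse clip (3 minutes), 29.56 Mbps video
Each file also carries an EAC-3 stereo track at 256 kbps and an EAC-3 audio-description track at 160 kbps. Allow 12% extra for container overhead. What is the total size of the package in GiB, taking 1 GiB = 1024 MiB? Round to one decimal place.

Audio total: 256 + 160 = 416 kbps = 0.416 Mbps.
conference talk: 5.396 Mbps × 2880 s × 1.12 = 17405.3 Mb
concert recording: 19.216 Mbps × 6960 s × 1.12 = 149792.6 Mb
time-lapse clip: 29.976 Mbps × 180 s × 1.12 = 6043.2 Mb
Total: 173241.1 Mb = 21655.1 MB.
= 20.17 GiB.

20.2 GiB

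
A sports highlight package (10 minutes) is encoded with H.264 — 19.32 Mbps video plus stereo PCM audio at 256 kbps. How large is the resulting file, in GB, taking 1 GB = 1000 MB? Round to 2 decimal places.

10 min = 600 s
Audio: 256 kbps = 0.256 Mbps.
Total bitrate: 19.32 + 0.256 = 19.576 Mbps.
Stream data: 19.576 Mbps × 600 s = 11745.6 Mb.
11,746 Mb ÷ 8 = 1,468 MB → 1.468 GB.

1.47 GB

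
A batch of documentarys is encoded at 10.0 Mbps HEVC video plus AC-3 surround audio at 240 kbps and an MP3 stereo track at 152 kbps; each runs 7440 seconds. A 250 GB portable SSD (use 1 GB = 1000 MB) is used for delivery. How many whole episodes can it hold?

Audio total: 240 + 152 = 392 kbps = 0.392 Mbps.
Total bitrate: 10.392 Mbps.
Per item: 10.392 Mbps × 7440 s = 77,316 Mb = 9,665 MB.
Capacity: 250 GB = 2,000,000 Mb; 25.87 items → 25 complete.

25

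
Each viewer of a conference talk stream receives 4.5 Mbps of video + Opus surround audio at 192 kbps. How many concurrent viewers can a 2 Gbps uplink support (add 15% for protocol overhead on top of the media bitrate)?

370

Audio: 192 kbps = 0.192 Mbps.
Per-viewer media rate: 4.692 Mbps.
On the wire with 15% overhead: 5.396 Mbps.
2 Gbps = 2,000 Mbps; 2,000 / 5.396 = 370.66 → 370 viewers.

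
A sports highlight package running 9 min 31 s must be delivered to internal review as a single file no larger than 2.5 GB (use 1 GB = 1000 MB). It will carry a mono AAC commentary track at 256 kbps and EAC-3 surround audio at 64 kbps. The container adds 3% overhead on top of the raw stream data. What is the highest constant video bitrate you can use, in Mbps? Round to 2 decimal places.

33.69 Mbps

Budget: 2.5 GB = 20000.0 Mb.
Stream payload after overhead: 20000.0 / 1.03 = 19417.5 Mb.
9 min 31 s = 571 s
Total bitrate budget: 19417.5 Mb / 571 s = 34.006 Mbps.
Audio total: 256 + 64 = 320 kbps = 0.320 Mbps.
Video: 34.006 − 0.320 = 33.686 Mbps.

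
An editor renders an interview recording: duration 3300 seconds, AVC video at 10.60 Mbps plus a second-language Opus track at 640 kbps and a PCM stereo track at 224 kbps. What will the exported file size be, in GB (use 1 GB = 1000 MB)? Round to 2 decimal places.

Audio total: 640 + 224 = 864 kbps = 0.864 Mbps.
Total bitrate: 10.60 + 0.864 = 11.464 Mbps.
Stream data: 11.464 Mbps × 3300 s = 37831.2 Mb.
37,831 Mb ÷ 8 = 4,729 MB → 4.729 GB.

4.73 GB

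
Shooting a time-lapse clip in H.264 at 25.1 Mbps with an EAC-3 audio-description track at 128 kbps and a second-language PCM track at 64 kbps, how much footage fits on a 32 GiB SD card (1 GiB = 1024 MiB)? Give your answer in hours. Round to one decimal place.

Audio total: 128 + 64 = 192 kbps = 0.192 Mbps.
Total bitrate: 25.1 + 0.192 = 25.292 Mbps.
Capacity: 32 GiB = 274,878 Mb.
Recording time: 274,878 / 25.292 = 10,868 s ≈ 3.02 hours.

3.0 hours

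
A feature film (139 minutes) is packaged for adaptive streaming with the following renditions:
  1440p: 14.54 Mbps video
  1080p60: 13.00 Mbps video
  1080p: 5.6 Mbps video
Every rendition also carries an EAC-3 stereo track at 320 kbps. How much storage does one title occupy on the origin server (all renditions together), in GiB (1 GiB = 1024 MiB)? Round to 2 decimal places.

33.11 GiB

139 min = 8340 s
Audio: 320 kbps = 0.320 Mbps.
Sum of rendition bitrates: (14.54+0.320) + (13.00+0.320) + (5.6+0.320) = 34.100 Mbps.
× 8340 s = 284,394 Mb = 35,549 MB = 33.11 GiB.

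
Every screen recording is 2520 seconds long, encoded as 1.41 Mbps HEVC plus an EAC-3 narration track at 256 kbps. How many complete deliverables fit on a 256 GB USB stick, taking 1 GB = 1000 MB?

Audio: 256 kbps = 0.256 Mbps.
Total bitrate: 1.666 Mbps.
Per item: 1.666 Mbps × 2520 s = 4,198 Mb = 524.8 MB.
Capacity: 256 GB = 2,048,000 Mb; 487.81 items → 487 complete.

487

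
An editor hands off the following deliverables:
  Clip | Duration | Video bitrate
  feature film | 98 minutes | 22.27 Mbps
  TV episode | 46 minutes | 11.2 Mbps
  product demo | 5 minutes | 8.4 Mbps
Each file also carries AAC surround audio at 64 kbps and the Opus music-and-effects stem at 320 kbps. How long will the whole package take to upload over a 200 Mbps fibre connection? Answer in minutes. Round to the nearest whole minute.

14 minutes

Audio total: 64 + 320 = 384 kbps = 0.384 Mbps.
feature film: 22.654 Mbps × 5880 s = 133205.5 Mb
TV episode: 11.584 Mbps × 2760 s = 31971.8 Mb
product demo: 8.784 Mbps × 300 s = 2635.2 Mb
Total: 167812.6 Mb = 20976.6 MB.
At 200 Mbps: 167812.6 / 200 = 839 s ≈ 14 minutes.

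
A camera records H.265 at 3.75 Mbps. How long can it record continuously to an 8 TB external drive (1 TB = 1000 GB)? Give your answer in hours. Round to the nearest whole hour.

4741 hours

Capacity: 8 TB = 64,000,000 Mb.
Recording time: 64,000,000 / 3.750 = 17,066,667 s ≈ 4,741 hours.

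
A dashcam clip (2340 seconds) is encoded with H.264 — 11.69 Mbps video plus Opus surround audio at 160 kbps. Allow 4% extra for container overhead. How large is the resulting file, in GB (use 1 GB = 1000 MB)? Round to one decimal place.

3.6 GB

Audio: 160 kbps = 0.160 Mbps.
Total bitrate: 11.69 + 0.160 = 11.850 Mbps.
Stream data: 11.850 Mbps × 2340 s = 27729.0 Mb.
With 4% container overhead: ×1.04.
28,838 Mb ÷ 8 = 3,605 MB → 3.605 GB.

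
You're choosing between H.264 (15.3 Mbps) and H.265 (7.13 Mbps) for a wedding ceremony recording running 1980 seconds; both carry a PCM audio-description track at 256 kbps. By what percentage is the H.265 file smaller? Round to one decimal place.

52.5%

Audio: 256 kbps = 0.256 Mbps.
H.264: 15.556 Mbps × 1980 s = 30800.9 Mb = 3.850 GB.
H.265: 7.386 Mbps × 1980 s = 14624.3 Mb = 1.828 GB.
Reduction: (1 − 1.828/3.850) × 100 = 52.52%.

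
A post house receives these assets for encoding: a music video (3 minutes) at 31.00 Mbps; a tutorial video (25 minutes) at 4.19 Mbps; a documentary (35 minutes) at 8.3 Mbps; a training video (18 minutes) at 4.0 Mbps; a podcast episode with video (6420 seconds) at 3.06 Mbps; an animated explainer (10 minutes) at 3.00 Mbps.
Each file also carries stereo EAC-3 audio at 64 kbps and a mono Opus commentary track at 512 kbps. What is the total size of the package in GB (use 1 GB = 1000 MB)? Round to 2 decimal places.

Audio total: 64 + 512 = 576 kbps = 0.576 Mbps.
music video: 31.576 Mbps × 180 s = 5683.7 Mb
tutorial video: 4.766 Mbps × 1500 s = 7149.0 Mb
documentary: 8.876 Mbps × 2100 s = 18639.6 Mb
training video: 4.576 Mbps × 1080 s = 4942.1 Mb
podcast episode with video: 3.636 Mbps × 6420 s = 23343.1 Mb
animated explainer: 3.576 Mbps × 600 s = 2145.6 Mb
Total: 61903.1 Mb = 7737.9 MB.
= 7.738 GB.

7.74 GB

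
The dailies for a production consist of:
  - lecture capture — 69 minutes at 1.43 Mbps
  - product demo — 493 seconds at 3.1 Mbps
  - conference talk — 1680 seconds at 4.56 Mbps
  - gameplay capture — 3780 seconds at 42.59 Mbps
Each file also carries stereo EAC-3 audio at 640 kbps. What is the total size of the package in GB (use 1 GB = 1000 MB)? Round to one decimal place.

22.8 GB

Audio: 640 kbps = 0.640 Mbps.
lecture capture: 2.070 Mbps × 4140 s = 8569.8 Mb
product demo: 3.740 Mbps × 493 s = 1843.8 Mb
conference talk: 5.200 Mbps × 1680 s = 8736.0 Mb
gameplay capture: 43.230 Mbps × 3780 s = 163409.4 Mb
Total: 182559.0 Mb = 22819.9 MB.
= 22.82 GB.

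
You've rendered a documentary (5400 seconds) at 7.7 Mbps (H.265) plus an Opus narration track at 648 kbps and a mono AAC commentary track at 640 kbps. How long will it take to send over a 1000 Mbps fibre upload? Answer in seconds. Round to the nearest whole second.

49 seconds

Audio total: 648 + 640 = 1288 kbps = 1.288 Mbps.
Total bitrate: 8.988 Mbps.
File: 8.988 Mbps × 5400 s = 48535.2 Mb.
At 1000 Mbps: 48535.2 / 1000 = 48.5 s ≈ 48.5 seconds.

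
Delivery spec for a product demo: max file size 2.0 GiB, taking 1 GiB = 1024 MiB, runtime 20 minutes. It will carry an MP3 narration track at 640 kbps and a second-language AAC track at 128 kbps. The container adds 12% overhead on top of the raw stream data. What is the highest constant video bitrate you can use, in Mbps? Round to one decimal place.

12.0 Mbps

Budget: 2.0 GiB = 17179.9 Mb.
Stream payload after overhead: 17179.9 / 1.12 = 15339.2 Mb.
20 min = 1200 s
Total bitrate budget: 15339.2 Mb / 1200 s = 12.783 Mbps.
Audio total: 640 + 128 = 768 kbps = 0.768 Mbps.
Video: 12.783 − 0.768 = 12.015 Mbps.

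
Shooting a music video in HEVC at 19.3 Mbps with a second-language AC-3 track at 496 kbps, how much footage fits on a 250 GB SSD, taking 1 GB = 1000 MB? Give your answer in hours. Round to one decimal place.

Audio: 496 kbps = 0.496 Mbps.
Total bitrate: 19.3 + 0.496 = 19.796 Mbps.
Capacity: 250 GB = 2,000,000 Mb.
Recording time: 2,000,000 / 19.796 = 101,031 s ≈ 28.1 hours.

28.1 hours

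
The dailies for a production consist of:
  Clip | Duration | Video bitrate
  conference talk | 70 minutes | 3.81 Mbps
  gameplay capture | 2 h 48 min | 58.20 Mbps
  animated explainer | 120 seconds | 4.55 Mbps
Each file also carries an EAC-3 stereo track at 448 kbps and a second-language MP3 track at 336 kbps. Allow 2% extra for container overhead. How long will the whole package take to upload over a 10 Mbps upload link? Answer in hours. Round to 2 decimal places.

17.41 hours

Audio total: 448 + 336 = 784 kbps = 0.784 Mbps.
conference talk: 4.594 Mbps × 4200 s × 1.02 = 19680.7 Mb
gameplay capture: 58.984 Mbps × 10080 s × 1.02 = 606449.9 Mb
animated explainer: 5.334 Mbps × 120 s × 1.02 = 652.9 Mb
Total: 626783.5 Mb = 78347.9 MB.
At 10 Mbps: 626783.5 / 10 = 62678 s ≈ 17.4 hours.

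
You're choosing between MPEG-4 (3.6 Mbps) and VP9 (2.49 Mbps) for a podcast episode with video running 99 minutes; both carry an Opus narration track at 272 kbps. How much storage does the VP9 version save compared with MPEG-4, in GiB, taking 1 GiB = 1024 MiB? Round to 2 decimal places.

99 min = 5940 s
Audio: 272 kbps = 0.272 Mbps.
MPEG-4: 3.872 Mbps × 5940 s = 22999.7 Mb = 2.678 GiB.
VP9: 2.762 Mbps × 5940 s = 16406.3 Mb = 1.910 GiB.
Saving: 2.678 − 1.910 = 0.768 GiB.

0.77 GiB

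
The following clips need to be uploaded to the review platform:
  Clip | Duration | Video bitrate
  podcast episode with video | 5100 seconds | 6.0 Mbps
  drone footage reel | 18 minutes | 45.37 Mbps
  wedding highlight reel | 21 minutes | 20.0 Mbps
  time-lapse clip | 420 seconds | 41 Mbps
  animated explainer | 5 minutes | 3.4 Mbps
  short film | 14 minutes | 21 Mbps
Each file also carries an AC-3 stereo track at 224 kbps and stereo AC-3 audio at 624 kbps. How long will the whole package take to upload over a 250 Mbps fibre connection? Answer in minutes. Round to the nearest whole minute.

Audio total: 224 + 624 = 848 kbps = 0.848 Mbps.
podcast episode with video: 6.848 Mbps × 5100 s = 34924.8 Mb
drone footage reel: 46.218 Mbps × 1080 s = 49915.4 Mb
wedding highlight reel: 20.848 Mbps × 1260 s = 26268.5 Mb
time-lapse clip: 41.848 Mbps × 420 s = 17576.2 Mb
animated explainer: 4.248 Mbps × 300 s = 1274.4 Mb
short film: 21.848 Mbps × 840 s = 18352.3 Mb
Total: 148311.6 Mb = 18539.0 MB.
At 250 Mbps: 148311.6 / 250 = 593 s ≈ 9.89 minutes.

10 minutes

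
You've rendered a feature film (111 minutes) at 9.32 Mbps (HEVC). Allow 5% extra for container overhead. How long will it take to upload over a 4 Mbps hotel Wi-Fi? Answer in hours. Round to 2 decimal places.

4.53 hours

111 min = 6660 s
File: 9.320 Mbps × 6660 s = 62071.2 Mb.
With 5% container overhead: ×1.05. → 65174.8 Mb.
At 4 Mbps: 65174.8 / 4 = 16293.7 s ≈ 4.53 hours.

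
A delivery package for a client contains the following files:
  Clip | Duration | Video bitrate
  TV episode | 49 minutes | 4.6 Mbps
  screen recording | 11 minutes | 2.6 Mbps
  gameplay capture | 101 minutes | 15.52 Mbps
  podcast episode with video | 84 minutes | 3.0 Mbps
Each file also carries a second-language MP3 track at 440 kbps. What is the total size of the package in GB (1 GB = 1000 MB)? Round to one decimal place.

16.4 GB

Audio: 440 kbps = 0.440 Mbps.
TV episode: 5.040 Mbps × 2940 s = 14817.6 Mb
screen recording: 3.040 Mbps × 660 s = 2006.4 Mb
gameplay capture: 15.960 Mbps × 6060 s = 96717.6 Mb
podcast episode with video: 3.440 Mbps × 5040 s = 17337.6 Mb
Total: 130879.2 Mb = 16359.9 MB.
= 16.36 GB.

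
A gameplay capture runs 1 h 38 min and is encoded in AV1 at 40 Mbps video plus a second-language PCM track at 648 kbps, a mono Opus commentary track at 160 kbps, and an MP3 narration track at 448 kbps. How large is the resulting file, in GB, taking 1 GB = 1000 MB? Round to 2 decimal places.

30.32 GB

1 h 38 min = 98 min = 5880 s
Audio total: 648 + 160 + 448 = 1256 kbps = 1.256 Mbps.
Total bitrate: 40 + 1.256 = 41.256 Mbps.
Stream data: 41.256 Mbps × 5880 s = 242585.3 Mb.
242,585 Mb ÷ 8 = 30,323 MB → 30.32 GB.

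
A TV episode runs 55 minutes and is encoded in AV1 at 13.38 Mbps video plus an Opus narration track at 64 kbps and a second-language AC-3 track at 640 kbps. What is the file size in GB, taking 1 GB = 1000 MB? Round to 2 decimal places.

5.81 GB

55 min = 3300 s
Audio total: 64 + 640 = 704 kbps = 0.704 Mbps.
Total bitrate: 13.38 + 0.704 = 14.084 Mbps.
Stream data: 14.084 Mbps × 3300 s = 46477.2 Mb.
46,477 Mb ÷ 8 = 5,810 MB → 5.810 GB.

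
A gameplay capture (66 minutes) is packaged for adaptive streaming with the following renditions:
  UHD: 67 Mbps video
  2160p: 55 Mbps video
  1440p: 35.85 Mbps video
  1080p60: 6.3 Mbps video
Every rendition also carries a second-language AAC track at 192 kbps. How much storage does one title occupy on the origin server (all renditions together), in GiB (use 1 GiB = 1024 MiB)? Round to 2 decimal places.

76.03 GiB

66 min = 3960 s
Audio: 192 kbps = 0.192 Mbps.
Sum of rendition bitrates: (67+0.192) + (55+0.192) + (35.85+0.192) + (6.3+0.192) = 164.918 Mbps.
× 3960 s = 653,075 Mb = 81,634 MB = 76.03 GiB.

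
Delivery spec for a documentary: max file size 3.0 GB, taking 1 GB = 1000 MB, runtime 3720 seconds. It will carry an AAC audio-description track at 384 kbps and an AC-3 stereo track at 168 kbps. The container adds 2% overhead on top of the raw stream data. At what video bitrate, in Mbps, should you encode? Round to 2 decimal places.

5.77 Mbps

Budget: 3.0 GB = 24000.0 Mb.
Stream payload after overhead: 24000.0 / 1.02 = 23529.4 Mb.
Total bitrate budget: 23529.4 Mb / 3720 s = 6.325 Mbps.
Audio total: 384 + 168 = 552 kbps = 0.552 Mbps.
Video: 6.325 − 0.552 = 5.773 Mbps.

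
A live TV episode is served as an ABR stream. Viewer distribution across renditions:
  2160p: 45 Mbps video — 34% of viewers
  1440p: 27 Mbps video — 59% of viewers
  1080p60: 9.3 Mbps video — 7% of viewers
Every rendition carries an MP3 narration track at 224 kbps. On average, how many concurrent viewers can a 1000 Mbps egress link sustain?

31

Audio: 224 kbps = 0.224 Mbps.
Average per-viewer bitrate: 0.34×45.224 + 0.59×27.224 + 0.07×9.524 = 32.105 Mbps.
1000 Mbps = 1,000 Mbps; 1,000 / 32.105 = 31.15 → 31.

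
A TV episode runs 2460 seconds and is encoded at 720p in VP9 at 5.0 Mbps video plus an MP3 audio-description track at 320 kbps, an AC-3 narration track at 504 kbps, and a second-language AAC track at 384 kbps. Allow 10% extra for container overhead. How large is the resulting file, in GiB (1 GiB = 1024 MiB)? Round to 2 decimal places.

Audio total: 320 + 504 + 384 = 1208 kbps = 1.208 Mbps.
Total bitrate: 5.0 + 1.208 = 6.208 Mbps.
Stream data: 6.208 Mbps × 2460 s = 15271.7 Mb.
With 10% container overhead: ×1.10.
16,799 Mb = 2,099,856,000 bytes ÷ 1,073,741,824 = 1.956 GiB.

1.96 GiB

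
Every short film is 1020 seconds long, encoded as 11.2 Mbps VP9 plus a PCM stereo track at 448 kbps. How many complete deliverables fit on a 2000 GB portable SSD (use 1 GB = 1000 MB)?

1346

Audio: 448 kbps = 0.448 Mbps.
Total bitrate: 11.648 Mbps.
Per item: 11.648 Mbps × 1020 s = 11,881 Mb = 1,485 MB.
Capacity: 2000 GB = 16,000,000 Mb; 1346.69 items → 1346 complete.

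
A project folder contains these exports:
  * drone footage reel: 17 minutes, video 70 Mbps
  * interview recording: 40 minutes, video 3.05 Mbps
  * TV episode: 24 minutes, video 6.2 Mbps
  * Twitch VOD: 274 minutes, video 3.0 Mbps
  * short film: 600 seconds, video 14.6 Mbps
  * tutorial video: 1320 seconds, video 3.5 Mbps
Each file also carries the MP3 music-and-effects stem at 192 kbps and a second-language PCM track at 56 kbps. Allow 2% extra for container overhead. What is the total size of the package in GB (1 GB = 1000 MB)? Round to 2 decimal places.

Audio total: 192 + 56 = 248 kbps = 0.248 Mbps.
drone footage reel: 70.248 Mbps × 1020 s × 1.02 = 73086.0 Mb
interview recording: 3.298 Mbps × 2400 s × 1.02 = 8073.5 Mb
TV episode: 6.448 Mbps × 1440 s × 1.02 = 9470.8 Mb
Twitch VOD: 3.248 Mbps × 16440 s × 1.02 = 54465.1 Mb
short film: 14.848 Mbps × 600 s × 1.02 = 9087.0 Mb
tutorial video: 3.748 Mbps × 1320 s × 1.02 = 5046.3 Mb
Total: 159228.7 Mb = 19903.6 MB.
= 19.90 GB.

19.90 GB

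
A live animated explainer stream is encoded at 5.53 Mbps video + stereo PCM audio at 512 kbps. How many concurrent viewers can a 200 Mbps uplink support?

Audio: 512 kbps = 0.512 Mbps.
Per-viewer media rate: 6.042 Mbps.
200 Mbps = 200.0 Mbps; 200.0 / 6.042 = 33.10 → 33 viewers.

33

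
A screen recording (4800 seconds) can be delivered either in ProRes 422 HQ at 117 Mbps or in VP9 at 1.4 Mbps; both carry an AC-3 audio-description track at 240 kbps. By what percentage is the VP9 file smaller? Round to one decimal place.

98.6%

Audio: 240 kbps = 0.240 Mbps.
ProRes 422 HQ: 117.240 Mbps × 4800 s = 562752.0 Mb = 65.513 GiB.
VP9: 1.640 Mbps × 4800 s = 7872.0 Mb = 0.916 GiB.
Reduction: (1 − 0.916/65.513) × 100 = 98.60%.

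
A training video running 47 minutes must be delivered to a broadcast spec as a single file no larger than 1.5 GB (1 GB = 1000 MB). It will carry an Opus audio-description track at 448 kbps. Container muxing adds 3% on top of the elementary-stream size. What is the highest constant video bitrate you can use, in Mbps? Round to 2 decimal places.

Budget: 1.5 GB = 12000.0 Mb.
Stream payload after overhead: 12000.0 / 1.03 = 11650.5 Mb.
47 min = 2820 s
Total bitrate budget: 11650.5 Mb / 2820 s = 4.131 Mbps.
Audio: 448 kbps = 0.448 Mbps.
Video: 4.131 − 0.448 = 3.683 Mbps.

3.68 Mbps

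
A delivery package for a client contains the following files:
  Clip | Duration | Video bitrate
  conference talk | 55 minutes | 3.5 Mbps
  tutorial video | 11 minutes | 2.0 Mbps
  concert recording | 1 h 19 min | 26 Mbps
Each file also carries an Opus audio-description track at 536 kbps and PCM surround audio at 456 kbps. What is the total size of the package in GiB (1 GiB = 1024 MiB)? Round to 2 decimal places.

16.85 GiB

Audio total: 536 + 456 = 992 kbps = 0.992 Mbps.
conference talk: 4.492 Mbps × 3300 s = 14823.6 Mb
tutorial video: 2.992 Mbps × 660 s = 1974.7 Mb
concert recording: 26.992 Mbps × 4740 s = 127942.1 Mb
Total: 144740.4 Mb = 18092.5 MB.
= 16.85 GiB.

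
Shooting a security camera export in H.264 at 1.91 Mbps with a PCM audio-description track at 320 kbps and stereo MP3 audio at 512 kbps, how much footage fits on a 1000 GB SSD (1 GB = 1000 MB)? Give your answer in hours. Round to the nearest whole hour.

Audio total: 320 + 512 = 832 kbps = 0.832 Mbps.
Total bitrate: 1.91 + 0.832 = 2.742 Mbps.
Capacity: 1000 GB = 8,000,000 Mb.
Recording time: 8,000,000 / 2.742 = 2,917,578 s ≈ 810 hours.

810 hours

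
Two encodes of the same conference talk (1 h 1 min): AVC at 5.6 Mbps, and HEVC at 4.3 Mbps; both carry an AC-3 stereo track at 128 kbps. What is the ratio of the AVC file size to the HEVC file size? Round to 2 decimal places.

1 h 1 min = 61 min = 3660 s
Audio: 128 kbps = 0.128 Mbps.
AVC: 5.728 Mbps × 3660 s = 20964.5 Mb = 2.441 GiB.
HEVC: 4.428 Mbps × 3660 s = 16206.5 Mb = 1.887 GiB.
Ratio: 2.441 / 1.887 = 1.294.

1.29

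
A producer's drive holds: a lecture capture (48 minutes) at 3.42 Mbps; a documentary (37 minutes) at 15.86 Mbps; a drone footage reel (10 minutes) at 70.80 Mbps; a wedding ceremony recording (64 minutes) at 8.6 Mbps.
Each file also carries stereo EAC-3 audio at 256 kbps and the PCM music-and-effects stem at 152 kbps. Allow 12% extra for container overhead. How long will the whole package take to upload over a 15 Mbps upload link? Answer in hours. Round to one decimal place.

Audio total: 256 + 152 = 408 kbps = 0.408 Mbps.
lecture capture: 3.828 Mbps × 2880 s × 1.12 = 12347.6 Mb
documentary: 16.268 Mbps × 2220 s × 1.12 = 40448.8 Mb
drone footage reel: 71.208 Mbps × 600 s × 1.12 = 47851.8 Mb
wedding ceremony recording: 9.008 Mbps × 3840 s × 1.12 = 38741.6 Mb
Total: 139389.7 Mb = 17423.7 MB.
At 15 Mbps: 139389.7 / 15 = 9293 s ≈ 2.58 hours.

2.6 hours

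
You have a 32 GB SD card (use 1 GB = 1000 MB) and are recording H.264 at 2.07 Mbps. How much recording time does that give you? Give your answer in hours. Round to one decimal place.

34.4 hours

Capacity: 32 GB = 256,000 Mb.
Recording time: 256,000 / 2.070 = 123,671 s ≈ 34.4 hours.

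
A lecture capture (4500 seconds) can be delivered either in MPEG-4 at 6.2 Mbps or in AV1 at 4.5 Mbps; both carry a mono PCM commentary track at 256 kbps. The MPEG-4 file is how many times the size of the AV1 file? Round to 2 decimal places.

Audio: 256 kbps = 0.256 Mbps.
MPEG-4: 6.456 Mbps × 4500 s = 29052.0 Mb = 3.631 GB.
AV1: 4.756 Mbps × 4500 s = 21402.0 Mb = 2.675 GB.
Ratio: 3.631 / 2.675 = 1.357.

1.36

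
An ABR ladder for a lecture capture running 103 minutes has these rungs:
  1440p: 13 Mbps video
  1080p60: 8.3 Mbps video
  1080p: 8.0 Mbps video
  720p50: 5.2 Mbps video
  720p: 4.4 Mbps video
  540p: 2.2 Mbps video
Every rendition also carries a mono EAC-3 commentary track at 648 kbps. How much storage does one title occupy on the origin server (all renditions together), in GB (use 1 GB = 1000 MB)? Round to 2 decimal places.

34.75 GB

103 min = 6180 s
Audio: 648 kbps = 0.648 Mbps.
Sum of rendition bitrates: (13+0.648) + (8.3+0.648) + (8.0+0.648) + (5.2+0.648) + (4.4+0.648) + (2.2+0.648) = 44.988 Mbps.
× 6180 s = 278,026 Mb = 34,753 MB = 34.75 GB.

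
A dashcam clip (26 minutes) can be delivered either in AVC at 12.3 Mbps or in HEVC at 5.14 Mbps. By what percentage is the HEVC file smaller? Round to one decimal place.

26 min = 1560 s
AVC: 12.300 Mbps × 1560 s = 19188.0 Mb = 2.398 GB.
HEVC: 5.140 Mbps × 1560 s = 8018.4 Mb = 1.002 GB.
Reduction: (1 − 1.002/2.398) × 100 = 58.21%.

58.2%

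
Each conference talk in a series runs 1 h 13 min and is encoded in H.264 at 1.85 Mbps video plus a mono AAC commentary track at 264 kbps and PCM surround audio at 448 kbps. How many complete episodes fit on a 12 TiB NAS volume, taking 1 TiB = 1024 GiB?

9406

1 h 13 min = 73 min = 4380 s
Audio total: 264 + 448 = 712 kbps = 0.712 Mbps.
Total bitrate: 2.562 Mbps.
Per item: 2.562 Mbps × 4380 s = 11,222 Mb = 1,403 MB.
Capacity: 12 TiB = 105,553,116 Mb; 9406.28 items → 9406 complete.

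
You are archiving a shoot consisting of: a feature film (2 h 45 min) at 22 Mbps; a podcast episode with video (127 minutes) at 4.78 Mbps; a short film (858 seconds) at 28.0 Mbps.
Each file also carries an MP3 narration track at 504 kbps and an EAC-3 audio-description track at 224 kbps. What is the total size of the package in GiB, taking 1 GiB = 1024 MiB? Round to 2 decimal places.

33.95 GiB

Audio total: 504 + 224 = 728 kbps = 0.728 Mbps.
feature film: 22.728 Mbps × 9900 s = 225007.2 Mb
podcast episode with video: 5.508 Mbps × 7620 s = 41971.0 Mb
short film: 28.728 Mbps × 858 s = 24648.6 Mb
Total: 291626.8 Mb = 36453.3 MB.
= 33.95 GiB.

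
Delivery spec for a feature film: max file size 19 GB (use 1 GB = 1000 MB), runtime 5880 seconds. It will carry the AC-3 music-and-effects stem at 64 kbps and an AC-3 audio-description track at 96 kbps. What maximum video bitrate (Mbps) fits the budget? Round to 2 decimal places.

25.69 Mbps

Budget: 19 GB = 152000.0 Mb.
Total bitrate budget: 152000.0 Mb / 5880 s = 25.850 Mbps.
Audio total: 64 + 96 = 160 kbps = 0.160 Mbps.
Video: 25.850 − 0.160 = 25.690 Mbps.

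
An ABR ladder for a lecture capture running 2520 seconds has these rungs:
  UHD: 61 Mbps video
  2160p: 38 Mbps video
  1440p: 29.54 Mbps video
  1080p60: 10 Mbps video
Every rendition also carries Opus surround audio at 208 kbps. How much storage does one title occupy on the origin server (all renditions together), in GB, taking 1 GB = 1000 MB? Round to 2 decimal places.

43.90 GB

Audio: 208 kbps = 0.208 Mbps.
Sum of rendition bitrates: (61+0.208) + (38+0.208) + (29.54+0.208) + (10+0.208) = 139.372 Mbps.
× 2520 s = 351,217 Mb = 43,902 MB = 43.90 GB.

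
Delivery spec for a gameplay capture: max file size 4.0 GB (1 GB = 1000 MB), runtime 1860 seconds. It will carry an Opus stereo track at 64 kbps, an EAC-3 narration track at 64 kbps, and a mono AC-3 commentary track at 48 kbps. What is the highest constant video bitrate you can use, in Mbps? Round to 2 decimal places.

17.03 Mbps

Budget: 4.0 GB = 32000.0 Mb.
Total bitrate budget: 32000.0 Mb / 1860 s = 17.204 Mbps.
Audio total: 64 + 64 + 48 = 176 kbps = 0.176 Mbps.
Video: 17.204 − 0.176 = 17.028 Mbps.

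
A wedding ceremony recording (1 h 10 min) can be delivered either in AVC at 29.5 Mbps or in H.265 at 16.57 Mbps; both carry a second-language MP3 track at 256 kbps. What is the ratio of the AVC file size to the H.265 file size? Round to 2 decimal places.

1 h 10 min = 70 min = 4200 s
Audio: 256 kbps = 0.256 Mbps.
AVC: 29.756 Mbps × 4200 s = 124975.2 Mb = 15.622 GB.
H.265: 16.826 Mbps × 4200 s = 70669.2 Mb = 8.834 GB.
Ratio: 15.622 / 8.834 = 1.768.

1.77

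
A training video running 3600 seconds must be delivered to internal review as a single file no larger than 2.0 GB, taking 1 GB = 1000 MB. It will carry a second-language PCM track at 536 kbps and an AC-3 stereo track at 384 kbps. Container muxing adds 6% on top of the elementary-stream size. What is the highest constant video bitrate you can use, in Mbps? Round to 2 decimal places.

3.27 Mbps

Budget: 2.0 GB = 16000.0 Mb.
Stream payload after overhead: 16000.0 / 1.06 = 15094.3 Mb.
Total bitrate budget: 15094.3 Mb / 3600 s = 4.193 Mbps.
Audio total: 536 + 384 = 920 kbps = 0.920 Mbps.
Video: 4.193 − 0.920 = 3.273 Mbps.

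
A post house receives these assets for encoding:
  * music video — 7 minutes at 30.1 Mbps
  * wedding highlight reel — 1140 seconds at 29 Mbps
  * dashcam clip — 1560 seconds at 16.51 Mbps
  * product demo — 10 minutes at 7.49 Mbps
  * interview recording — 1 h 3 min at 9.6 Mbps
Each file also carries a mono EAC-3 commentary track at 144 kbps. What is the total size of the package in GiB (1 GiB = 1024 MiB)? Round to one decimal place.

13.2 GiB

Audio: 144 kbps = 0.144 Mbps.
music video: 30.244 Mbps × 420 s = 12702.5 Mb
wedding highlight reel: 29.144 Mbps × 1140 s = 33224.2 Mb
dashcam clip: 16.654 Mbps × 1560 s = 25980.2 Mb
product demo: 7.634 Mbps × 600 s = 4580.4 Mb
interview recording: 9.744 Mbps × 3780 s = 36832.3 Mb
Total: 113319.6 Mb = 14165.0 MB.
= 13.19 GiB.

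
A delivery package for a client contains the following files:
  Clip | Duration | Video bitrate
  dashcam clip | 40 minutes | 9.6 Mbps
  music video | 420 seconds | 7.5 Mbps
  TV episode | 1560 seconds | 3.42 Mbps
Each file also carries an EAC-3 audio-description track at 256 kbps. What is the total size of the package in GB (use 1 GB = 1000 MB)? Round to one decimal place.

4.1 GB

Audio: 256 kbps = 0.256 Mbps.
dashcam clip: 9.856 Mbps × 2400 s = 23654.4 Mb
music video: 7.756 Mbps × 420 s = 3257.5 Mb
TV episode: 3.676 Mbps × 1560 s = 5734.6 Mb
Total: 32646.5 Mb = 4080.8 MB.
= 4.081 GB.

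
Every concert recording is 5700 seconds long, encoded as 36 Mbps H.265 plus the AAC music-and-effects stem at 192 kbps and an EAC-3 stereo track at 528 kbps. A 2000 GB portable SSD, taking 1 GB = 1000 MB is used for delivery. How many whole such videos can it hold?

76

Audio total: 192 + 528 = 720 kbps = 0.720 Mbps.
Total bitrate: 36.720 Mbps.
Per item: 36.720 Mbps × 5700 s = 209,304 Mb = 26,163 MB.
Capacity: 2000 GB = 16,000,000 Mb; 76.44 items → 76 complete.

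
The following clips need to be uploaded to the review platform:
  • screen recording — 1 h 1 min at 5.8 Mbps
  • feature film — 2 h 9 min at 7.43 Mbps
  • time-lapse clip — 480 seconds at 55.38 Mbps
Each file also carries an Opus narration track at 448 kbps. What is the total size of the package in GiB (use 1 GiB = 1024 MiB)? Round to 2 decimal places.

Audio: 448 kbps = 0.448 Mbps.
screen recording: 6.248 Mbps × 3660 s = 22867.7 Mb
feature film: 7.878 Mbps × 7740 s = 60975.7 Mb
time-lapse clip: 55.828 Mbps × 480 s = 26797.4 Mb
Total: 110640.8 Mb = 13830.1 MB.
= 12.88 GiB.

12.88 GiB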